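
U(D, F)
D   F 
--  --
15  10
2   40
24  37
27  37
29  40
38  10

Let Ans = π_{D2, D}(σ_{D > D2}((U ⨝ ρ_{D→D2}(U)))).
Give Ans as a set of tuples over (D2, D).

ρ[D→D2]: schema becomes (D2, F); tuples unchanged.
U ⋈ ρ_{D→D2}(U) (natural join on F): {(15, 10, 15), (15, 10, 38), (2, 40, 2), (2, 40, 29), (24, 37, 24), (24, 37, 27), (27, 37, 24), (27, 37, 27), (29, 40, 2), (29, 40, 29), (38, 10, 15), (38, 10, 38)}
Selection D > D2: {(27, 37, 24), (29, 40, 2), (38, 10, 15)}
Keep only column(s) D2, D: {(15, 38), (2, 29), (24, 27)}

{(15, 38), (2, 29), (24, 27)}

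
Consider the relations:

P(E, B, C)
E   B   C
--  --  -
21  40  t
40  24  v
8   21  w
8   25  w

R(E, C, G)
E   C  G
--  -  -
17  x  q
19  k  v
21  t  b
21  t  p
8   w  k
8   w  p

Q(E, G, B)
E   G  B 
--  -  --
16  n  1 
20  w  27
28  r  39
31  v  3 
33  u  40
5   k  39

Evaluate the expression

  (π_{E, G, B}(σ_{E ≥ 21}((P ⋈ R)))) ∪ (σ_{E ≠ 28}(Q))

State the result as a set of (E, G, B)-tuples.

{(16, n, 1), (20, w, 27), (21, b, 40), (21, p, 40), (31, v, 3), (33, u, 40), (5, k, 39)}

P ⋈ R (natural join on E, C): {(21, 40, t, b), (21, 40, t, p), (8, 21, w, k), (8, 21, w, p), (8, 25, w, k), (8, 25, w, p)}
Selection E ≥ 21: {(21, 40, t, b), (21, 40, t, p)}
π[E, G, B]: project onto (E, G, B) → {(21, b, 40), (21, p, 40)}
Selection E ≠ 28: {(16, n, 1), (20, w, 27), (31, v, 3), (33, u, 40), (5, k, 39)}
Union: {(21, b, 40), (21, p, 40)} with {(16, n, 1), (20, w, 27), (31, v, 3), (33, u, 40), (5, k, 39)} → {(16, n, 1), (20, w, 27), (21, b, 40), (21, p, 40), (31, v, 3), (33, u, 40), (5, k, 39)}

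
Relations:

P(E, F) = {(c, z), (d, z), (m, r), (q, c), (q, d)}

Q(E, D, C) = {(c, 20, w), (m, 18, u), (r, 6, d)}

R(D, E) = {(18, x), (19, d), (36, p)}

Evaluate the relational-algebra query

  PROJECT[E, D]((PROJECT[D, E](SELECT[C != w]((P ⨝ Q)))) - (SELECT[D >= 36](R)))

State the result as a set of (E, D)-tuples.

{(m, 18)}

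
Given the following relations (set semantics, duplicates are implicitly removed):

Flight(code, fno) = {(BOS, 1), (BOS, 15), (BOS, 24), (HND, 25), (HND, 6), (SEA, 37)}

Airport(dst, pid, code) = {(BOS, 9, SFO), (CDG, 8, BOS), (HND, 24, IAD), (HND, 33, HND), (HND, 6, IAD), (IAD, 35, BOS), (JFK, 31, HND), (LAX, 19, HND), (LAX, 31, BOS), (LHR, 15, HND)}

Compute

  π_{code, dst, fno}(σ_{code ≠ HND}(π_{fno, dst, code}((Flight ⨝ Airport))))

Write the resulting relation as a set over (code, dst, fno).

Joining Flight and Airport on code yields {(BOS, 1, CDG, 8), (BOS, 1, IAD, 35), (BOS, 1, LAX, 31), (BOS, 15, CDG, 8), (BOS, 15, IAD, 35), (BOS, 15, LAX, 31), (BOS, 24, CDG, 8), (BOS, 24, IAD, 35), (BOS, 24, LAX, 31), (HND, 25, HND, 33), (HND, 25, JFK, 31), (HND, 25, LAX, 19), (HND, 25, LHR, 15), (HND, 6, HND, 33), (HND, 6, JFK, 31), (HND, 6, LAX, 19), (HND, 6, LHR, 15)}.
Keep only column(s) fno, dst, code: {(1, CDG, BOS), (1, IAD, BOS), (1, LAX, BOS), (15, CDG, BOS), (15, IAD, BOS), (15, LAX, BOS), (24, CDG, BOS), (24, IAD, BOS), (24, LAX, BOS), (25, HND, HND), (25, JFK, HND), (25, LAX, HND), (25, LHR, HND), (6, HND, HND), (6, JFK, HND), (6, LAX, HND), (6, LHR, HND)}
Selection code ≠ HND: {(1, CDG, BOS), (1, IAD, BOS), (1, LAX, BOS), (15, CDG, BOS), (15, IAD, BOS), (15, LAX, BOS), (24, CDG, BOS), (24, IAD, BOS), (24, LAX, BOS)}
Keep only column(s) code, dst, fno: {(BOS, CDG, 1), (BOS, CDG, 15), (BOS, CDG, 24), (BOS, IAD, 1), (BOS, IAD, 15), (BOS, IAD, 24), (BOS, LAX, 1), (BOS, LAX, 15), (BOS, LAX, 24)}

{(BOS, CDG, 1), (BOS, CDG, 15), (BOS, CDG, 24), (BOS, IAD, 1), (BOS, IAD, 15), (BOS, IAD, 24), (BOS, LAX, 1), (BOS, LAX, 15), (BOS, LAX, 24)}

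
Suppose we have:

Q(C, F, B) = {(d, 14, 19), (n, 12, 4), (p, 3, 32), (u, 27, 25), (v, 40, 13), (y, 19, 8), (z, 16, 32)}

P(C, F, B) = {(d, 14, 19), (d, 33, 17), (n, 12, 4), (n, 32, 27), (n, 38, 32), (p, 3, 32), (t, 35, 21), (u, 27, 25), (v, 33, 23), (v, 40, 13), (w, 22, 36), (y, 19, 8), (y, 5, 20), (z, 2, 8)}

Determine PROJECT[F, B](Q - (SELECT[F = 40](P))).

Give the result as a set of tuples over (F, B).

{(12, 4), (14, 19), (16, 32), (19, 8), (27, 25), (3, 32)}

σ[F = 40]: keep tuples satisfying F = 40 → {(v, 40, 13)}
Taking the difference: {(d, 14, 19), (n, 12, 4), (p, 3, 32), (u, 27, 25), (y, 19, 8), (z, 16, 32)}
π[F, B]: project onto (F, B) → {(12, 4), (14, 19), (16, 32), (19, 8), (27, 25), (3, 32)}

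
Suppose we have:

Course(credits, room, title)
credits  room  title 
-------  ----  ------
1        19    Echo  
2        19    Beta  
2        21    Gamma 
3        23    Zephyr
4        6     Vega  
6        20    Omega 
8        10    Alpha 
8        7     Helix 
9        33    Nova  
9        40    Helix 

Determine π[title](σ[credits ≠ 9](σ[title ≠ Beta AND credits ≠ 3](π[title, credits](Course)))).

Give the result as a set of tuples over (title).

Keep only column(s) title, credits: {(Alpha, 8), (Beta, 2), (Echo, 1), (Gamma, 2), (Helix, 8), (Helix, 9), (Nova, 9), (Omega, 6), (Vega, 4), (Zephyr, 3)}
Selection title ≠ Beta AND credits ≠ 3: {(Alpha, 8), (Echo, 1), (Gamma, 2), (Helix, 8), (Helix, 9), (Nova, 9), (Omega, 6), (Vega, 4)}
Selection credits ≠ 9: {(Alpha, 8), (Echo, 1), (Gamma, 2), (Helix, 8), (Omega, 6), (Vega, 4)}
Keep only column(s) title: {Alpha, Echo, Gamma, Helix, Omega, Vega}

{Alpha, Echo, Gamma, Helix, Omega, Vega}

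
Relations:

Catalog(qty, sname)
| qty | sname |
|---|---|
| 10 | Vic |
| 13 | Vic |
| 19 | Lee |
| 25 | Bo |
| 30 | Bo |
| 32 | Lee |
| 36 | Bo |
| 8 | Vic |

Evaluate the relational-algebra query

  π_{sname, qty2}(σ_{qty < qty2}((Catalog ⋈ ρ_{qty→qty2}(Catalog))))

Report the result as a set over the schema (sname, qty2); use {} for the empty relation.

ρ[qty→qty2]: schema becomes (qty2, sname); tuples unchanged.
Natural join on sname: {(10, Vic, 10), (10, Vic, 13), (10, Vic, 8), (13, Vic, 10), (13, Vic, 13), (13, Vic, 8), (19, Lee, 19), (19, Lee, 32), (25, Bo, 25), (25, Bo, 30), (25, Bo, 36), (30, Bo, 25), (30, Bo, 30), (30, Bo, 36), (32, Lee, 19), (32, Lee, 32), (36, Bo, 25), (36, Bo, 30), (36, Bo, 36), (8, Vic, 10), (8, Vic, 13), (8, Vic, 8)}
Selection qty < qty2: {(10, Vic, 13), (19, Lee, 32), (25, Bo, 30), (25, Bo, 36), (30, Bo, 36), (8, Vic, 10), (8, Vic, 13)}
Keep only column(s) sname, qty2 (2 duplicate(s) eliminated): {(Bo, 30), (Bo, 36), (Lee, 32), (Vic, 10), (Vic, 13)}

{(Bo, 30), (Bo, 36), (Lee, 32), (Vic, 10), (Vic, 13)}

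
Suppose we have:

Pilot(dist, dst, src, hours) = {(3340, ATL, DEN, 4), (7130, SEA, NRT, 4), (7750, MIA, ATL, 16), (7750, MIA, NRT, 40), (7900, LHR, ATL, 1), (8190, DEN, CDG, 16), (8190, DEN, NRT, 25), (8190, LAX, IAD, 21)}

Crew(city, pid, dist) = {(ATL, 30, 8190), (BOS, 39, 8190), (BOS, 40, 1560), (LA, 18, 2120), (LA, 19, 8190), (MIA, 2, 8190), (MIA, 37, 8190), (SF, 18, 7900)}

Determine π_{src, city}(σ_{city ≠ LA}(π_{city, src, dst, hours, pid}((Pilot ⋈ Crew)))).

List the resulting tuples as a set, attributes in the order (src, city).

Pilot ⋈ Crew (natural join on dist): {(7900, LHR, ATL, 1, SF, 18), (8190, DEN, CDG, 16, ATL, 30), (8190, DEN, CDG, 16, BOS, 39), (8190, DEN, CDG, 16, LA, 19), (8190, DEN, CDG, 16, MIA, 2), (8190, DEN, CDG, 16, MIA, 37), (8190, DEN, NRT, 25, ATL, 30), (8190, DEN, NRT, 25, BOS, 39), (8190, DEN, NRT, 25, LA, 19), (8190, DEN, NRT, 25, MIA, 2), (8190, DEN, NRT, 25, MIA, 37), (8190, LAX, IAD, 21, ATL, 30), (8190, LAX, IAD, 21, BOS, 39), (8190, LAX, IAD, 21, LA, 19), (8190, LAX, IAD, 21, MIA, 2), (8190, LAX, IAD, 21, MIA, 37)}
Keep only column(s) city, src, dst, hours, pid: {(ATL, CDG, DEN, 16, 30), (ATL, IAD, LAX, 21, 30), (ATL, NRT, DEN, 25, 30), (BOS, CDG, DEN, 16, 39), (BOS, IAD, LAX, 21, 39), (BOS, NRT, DEN, 25, 39), (LA, CDG, DEN, 16, 19), (LA, IAD, LAX, 21, 19), (LA, NRT, DEN, 25, 19), (MIA, CDG, DEN, 16, 2), (MIA, CDG, DEN, 16, 37), (MIA, IAD, LAX, 21, 2), (MIA, IAD, LAX, 21, 37), (MIA, NRT, DEN, 25, 2), (MIA, NRT, DEN, 25, 37), (SF, ATL, LHR, 1, 18)}
Filtering on city ≠ LA leaves {(ATL, CDG, DEN, 16, 30), (ATL, IAD, LAX, 21, 30), (ATL, NRT, DEN, 25, 30), (BOS, CDG, DEN, 16, 39), (BOS, IAD, LAX, 21, 39), (BOS, NRT, DEN, 25, 39), (MIA, CDG, DEN, 16, 2), (MIA, CDG, DEN, 16, 37), (MIA, IAD, LAX, 21, 2), (MIA, IAD, LAX, 21, 37), (MIA, NRT, DEN, 25, 2), (MIA, NRT, DEN, 25, 37), (SF, ATL, LHR, 1, 18)}.
Keep only column(s) src, city (3 duplicate(s) eliminated): {(ATL, SF), (CDG, ATL), (CDG, BOS), (CDG, MIA), (IAD, ATL), (IAD, BOS), (IAD, MIA), (NRT, ATL), (NRT, BOS), (NRT, MIA)}

{(ATL, SF), (CDG, ATL), (CDG, BOS), (CDG, MIA), (IAD, ATL), (IAD, BOS), (IAD, MIA), (NRT, ATL), (NRT, BOS), (NRT, MIA)}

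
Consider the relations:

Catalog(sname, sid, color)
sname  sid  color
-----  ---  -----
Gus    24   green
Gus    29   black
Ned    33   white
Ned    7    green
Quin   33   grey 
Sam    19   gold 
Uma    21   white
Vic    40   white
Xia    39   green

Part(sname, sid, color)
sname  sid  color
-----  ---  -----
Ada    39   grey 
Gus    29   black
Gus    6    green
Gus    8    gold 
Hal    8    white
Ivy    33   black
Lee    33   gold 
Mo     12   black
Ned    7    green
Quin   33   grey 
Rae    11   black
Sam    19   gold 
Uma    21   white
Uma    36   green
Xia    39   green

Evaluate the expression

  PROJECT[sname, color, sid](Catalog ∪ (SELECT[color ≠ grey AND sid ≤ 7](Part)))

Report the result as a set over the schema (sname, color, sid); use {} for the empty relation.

{(Gus, black, 29), (Gus, green, 24), (Gus, green, 6), (Ned, green, 7), (Ned, white, 33), (Quin, grey, 33), (Sam, gold, 19), (Uma, white, 21), (Vic, white, 40), (Xia, green, 39)}

Selection color ≠ grey AND sid ≤ 7: {(Gus, 6, green), (Ned, 7, green)}
Set union of the two operands is {(Gus, 24, green), (Gus, 29, black), (Gus, 6, green), (Ned, 33, white), (Ned, 7, green), (Quin, 33, grey), (Sam, 19, gold), (Uma, 21, white), (Vic, 40, white), (Xia, 39, green)}.
Keep only column(s) sname, color, sid: {(Gus, black, 29), (Gus, green, 24), (Gus, green, 6), (Ned, green, 7), (Ned, white, 33), (Quin, grey, 33), (Sam, gold, 19), (Uma, white, 21), (Vic, white, 40), (Xia, green, 39)}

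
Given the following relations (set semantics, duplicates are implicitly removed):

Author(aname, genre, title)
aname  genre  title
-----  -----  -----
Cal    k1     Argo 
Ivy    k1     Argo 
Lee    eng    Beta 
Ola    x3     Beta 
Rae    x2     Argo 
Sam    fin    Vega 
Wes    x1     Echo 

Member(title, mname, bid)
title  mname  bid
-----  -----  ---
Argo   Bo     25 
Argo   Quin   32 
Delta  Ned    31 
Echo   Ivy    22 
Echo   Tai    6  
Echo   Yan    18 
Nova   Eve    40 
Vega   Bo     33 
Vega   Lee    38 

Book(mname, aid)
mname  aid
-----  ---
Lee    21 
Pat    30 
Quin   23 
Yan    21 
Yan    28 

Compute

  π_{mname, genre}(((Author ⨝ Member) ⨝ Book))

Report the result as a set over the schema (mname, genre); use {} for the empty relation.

{(Lee, fin), (Quin, k1), (Quin, x2), (Yan, x1)}

Natural join on title: {(Cal, k1, Argo, Bo, 25), (Cal, k1, Argo, Quin, 32), (Ivy, k1, Argo, Bo, 25), (Ivy, k1, Argo, Quin, 32), (Rae, x2, Argo, Bo, 25), (Rae, x2, Argo, Quin, 32), (Sam, fin, Vega, Bo, 33), (Sam, fin, Vega, Lee, 38), (Wes, x1, Echo, Ivy, 22), (Wes, x1, Echo, Tai, 6), (Wes, x1, Echo, Yan, 18)}
Natural join on mname: {(Cal, k1, Argo, Quin, 32, 23), (Ivy, k1, Argo, Quin, 32, 23), (Rae, x2, Argo, Quin, 32, 23), (Sam, fin, Vega, Lee, 38, 21), (Wes, x1, Echo, Yan, 18, 21), (Wes, x1, Echo, Yan, 18, 28)}
π[mname, genre]: project onto (mname, genre) (2 duplicate(s) eliminated) → {(Lee, fin), (Quin, k1), (Quin, x2), (Yan, x1)}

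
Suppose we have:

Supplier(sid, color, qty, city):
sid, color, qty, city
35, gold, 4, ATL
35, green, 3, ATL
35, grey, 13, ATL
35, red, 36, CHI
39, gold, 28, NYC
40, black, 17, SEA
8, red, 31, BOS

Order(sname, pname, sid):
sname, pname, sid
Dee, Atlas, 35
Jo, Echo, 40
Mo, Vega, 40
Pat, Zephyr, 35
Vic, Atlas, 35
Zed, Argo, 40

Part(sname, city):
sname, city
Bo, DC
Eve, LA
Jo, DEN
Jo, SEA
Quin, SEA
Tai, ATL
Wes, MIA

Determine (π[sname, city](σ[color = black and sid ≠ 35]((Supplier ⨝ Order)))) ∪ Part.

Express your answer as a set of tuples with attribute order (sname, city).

Joining Supplier and Order on sid yields {(35, gold, 4, ATL, Dee, Atlas), (35, gold, 4, ATL, Pat, Zephyr), (35, gold, 4, ATL, Vic, Atlas), (35, green, 3, ATL, Dee, Atlas), (35, green, 3, ATL, Pat, Zephyr), (35, green, 3, ATL, Vic, Atlas), (35, grey, 13, ATL, Dee, Atlas), (35, grey, 13, ATL, Pat, Zephyr), (35, grey, 13, ATL, Vic, Atlas), (35, red, 36, CHI, Dee, Atlas), (35, red, 36, CHI, Pat, Zephyr), (35, red, 36, CHI, Vic, Atlas), (40, black, 17, SEA, Jo, Echo), (40, black, 17, SEA, Mo, Vega), (40, black, 17, SEA, Zed, Argo)}.
Selection color = black and sid ≠ 35: {(40, black, 17, SEA, Jo, Echo), (40, black, 17, SEA, Mo, Vega), (40, black, 17, SEA, Zed, Argo)}
π_{sname, city} gives {(Jo, SEA), (Mo, SEA), (Zed, SEA)}.
Set union of the two operands is {(Bo, DC), (Eve, LA), (Jo, DEN), (Jo, SEA), (Mo, SEA), (Quin, SEA), (Tai, ATL), (Wes, MIA), (Zed, SEA)}.

{(Bo, DC), (Eve, LA), (Jo, DEN), (Jo, SEA), (Mo, SEA), (Quin, SEA), (Tai, ATL), (Wes, MIA), (Zed, SEA)}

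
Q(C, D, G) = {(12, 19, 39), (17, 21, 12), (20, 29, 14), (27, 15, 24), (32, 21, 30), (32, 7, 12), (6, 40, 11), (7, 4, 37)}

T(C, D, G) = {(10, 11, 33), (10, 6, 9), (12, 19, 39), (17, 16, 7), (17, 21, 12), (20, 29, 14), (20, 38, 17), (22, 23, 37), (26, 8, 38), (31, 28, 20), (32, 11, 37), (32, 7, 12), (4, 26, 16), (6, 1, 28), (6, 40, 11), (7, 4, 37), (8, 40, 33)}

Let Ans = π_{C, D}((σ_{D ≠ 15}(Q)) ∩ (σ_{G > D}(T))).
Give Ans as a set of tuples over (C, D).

Filtering on D ≠ 15 leaves {(12, 19, 39), (17, 21, 12), (20, 29, 14), (32, 21, 30), (32, 7, 12), (6, 40, 11), (7, 4, 37)}.
Filtering on G > D leaves {(10, 11, 33), (10, 6, 9), (12, 19, 39), (22, 23, 37), (26, 8, 38), (32, 11, 37), (32, 7, 12), (6, 1, 28), (7, 4, 37)}.
Intersection: {(12, 19, 39), (17, 21, 12), (20, 29, 14), (32, 21, 30), (32, 7, 12), (6, 40, 11), (7, 4, 37)} with {(10, 11, 33), (10, 6, 9), (12, 19, 39), (22, 23, 37), (26, 8, 38), (32, 11, 37), (32, 7, 12), (6, 1, 28), (7, 4, 37)} → {(12, 19, 39), (32, 7, 12), (7, 4, 37)}
π[C, D]: project onto (C, D) → {(12, 19), (32, 7), (7, 4)}

{(12, 19), (32, 7), (7, 4)}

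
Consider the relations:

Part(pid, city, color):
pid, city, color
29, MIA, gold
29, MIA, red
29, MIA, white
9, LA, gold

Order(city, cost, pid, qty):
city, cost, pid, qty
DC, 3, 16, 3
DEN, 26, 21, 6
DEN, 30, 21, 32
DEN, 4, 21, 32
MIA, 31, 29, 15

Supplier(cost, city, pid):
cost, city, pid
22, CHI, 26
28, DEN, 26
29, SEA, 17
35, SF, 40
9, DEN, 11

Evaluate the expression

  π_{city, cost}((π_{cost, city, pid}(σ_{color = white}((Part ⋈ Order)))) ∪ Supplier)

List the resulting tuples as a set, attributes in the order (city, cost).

Natural join on pid, city: {(29, MIA, gold, 31, 15), (29, MIA, red, 31, 15), (29, MIA, white, 31, 15)}
Filtering on color = white leaves {(29, MIA, white, 31, 15)}.
π[cost, city, pid]: project onto (cost, city, pid) → {(31, MIA, 29)}
Set union of the two operands is {(22, CHI, 26), (28, DEN, 26), (29, SEA, 17), (31, MIA, 29), (35, SF, 40), (9, DEN, 11)}.
π[city, cost]: project onto (city, cost) → {(CHI, 22), (DEN, 28), (DEN, 9), (MIA, 31), (SEA, 29), (SF, 35)}

{(CHI, 22), (DEN, 28), (DEN, 9), (MIA, 31), (SEA, 29), (SF, 35)}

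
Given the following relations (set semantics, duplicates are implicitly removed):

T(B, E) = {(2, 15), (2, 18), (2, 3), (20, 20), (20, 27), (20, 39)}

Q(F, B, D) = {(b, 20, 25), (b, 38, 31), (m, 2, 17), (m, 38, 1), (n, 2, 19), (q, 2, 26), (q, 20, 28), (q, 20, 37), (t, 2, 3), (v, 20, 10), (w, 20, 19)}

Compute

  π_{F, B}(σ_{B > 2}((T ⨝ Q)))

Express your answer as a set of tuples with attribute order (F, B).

{(b, 20), (q, 20), (v, 20), (w, 20)}

Joining T and Q on B yields {(2, 15, m, 17), (2, 15, n, 19), (2, 15, q, 26), (2, 15, t, 3), (2, 18, m, 17), (2, 18, n, 19), (2, 18, q, 26), (2, 18, t, 3), (2, 3, m, 17), (2, 3, n, 19), (2, 3, q, 26), (2, 3, t, 3), (20, 20, b, 25), (20, 20, q, 28), (20, 20, q, 37), (20, 20, v, 10), (20, 20, w, 19), (20, 27, b, 25), (20, 27, q, 28), (20, 27, q, 37), (20, 27, v, 10), (20, 27, w, 19), (20, 39, b, 25), (20, 39, q, 28), (20, 39, q, 37), (20, 39, v, 10), (20, 39, w, 19)}.
Apply σ_{B > 2}; surviving tuples: {(20, 20, b, 25), (20, 20, q, 28), (20, 20, q, 37), (20, 20, v, 10), (20, 20, w, 19), (20, 27, b, 25), (20, 27, q, 28), (20, 27, q, 37), (20, 27, v, 10), (20, 27, w, 19), (20, 39, b, 25), (20, 39, q, 28), (20, 39, q, 37), (20, 39, v, 10), (20, 39, w, 19)}
Keep only column(s) F, B (11 duplicate(s) eliminated): {(b, 20), (q, 20), (v, 20), (w, 20)}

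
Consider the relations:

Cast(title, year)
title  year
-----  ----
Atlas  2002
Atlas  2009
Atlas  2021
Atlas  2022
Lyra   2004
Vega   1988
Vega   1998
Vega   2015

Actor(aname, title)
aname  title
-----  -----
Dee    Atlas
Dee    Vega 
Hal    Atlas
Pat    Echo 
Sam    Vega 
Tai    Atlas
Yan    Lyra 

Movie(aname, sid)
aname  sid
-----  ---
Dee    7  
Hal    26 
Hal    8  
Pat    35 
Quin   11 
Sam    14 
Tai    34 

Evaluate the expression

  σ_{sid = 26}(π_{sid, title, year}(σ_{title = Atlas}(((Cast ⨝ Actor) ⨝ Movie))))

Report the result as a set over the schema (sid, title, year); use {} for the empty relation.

{(26, Atlas, 2002), (26, Atlas, 2009), (26, Atlas, 2021), (26, Atlas, 2022)}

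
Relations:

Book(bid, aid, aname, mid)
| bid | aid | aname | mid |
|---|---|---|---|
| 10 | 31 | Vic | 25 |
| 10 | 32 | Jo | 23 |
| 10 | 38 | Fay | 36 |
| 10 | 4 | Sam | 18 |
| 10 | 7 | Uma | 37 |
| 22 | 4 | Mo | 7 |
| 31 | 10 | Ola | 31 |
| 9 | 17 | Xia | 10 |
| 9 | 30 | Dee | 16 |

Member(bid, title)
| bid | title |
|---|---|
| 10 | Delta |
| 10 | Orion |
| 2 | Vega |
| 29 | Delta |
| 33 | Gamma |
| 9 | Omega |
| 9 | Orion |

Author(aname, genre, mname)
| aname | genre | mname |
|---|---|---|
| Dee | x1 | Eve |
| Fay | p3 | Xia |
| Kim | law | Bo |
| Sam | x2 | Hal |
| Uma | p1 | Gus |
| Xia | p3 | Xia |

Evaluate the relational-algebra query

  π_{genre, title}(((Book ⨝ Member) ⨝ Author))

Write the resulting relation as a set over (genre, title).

{(p1, Delta), (p1, Orion), (p3, Delta), (p3, Omega), (p3, Orion), (x1, Omega), (x1, Orion), (x2, Delta), (x2, Orion)}

Natural join on bid: {(10, 31, Vic, 25, Delta), (10, 31, Vic, 25, Orion), (10, 32, Jo, 23, Delta), (10, 32, Jo, 23, Orion), (10, 38, Fay, 36, Delta), (10, 38, Fay, 36, Orion), (10, 4, Sam, 18, Delta), (10, 4, Sam, 18, Orion), (10, 7, Uma, 37, Delta), (10, 7, Uma, 37, Orion), (9, 17, Xia, 10, Omega), (9, 17, Xia, 10, Orion), (9, 30, Dee, 16, Omega), (9, 30, Dee, 16, Orion)}
Natural join on aname: {(10, 38, Fay, 36, Delta, p3, Xia), (10, 38, Fay, 36, Orion, p3, Xia), (10, 4, Sam, 18, Delta, x2, Hal), (10, 4, Sam, 18, Orion, x2, Hal), (10, 7, Uma, 37, Delta, p1, Gus), (10, 7, Uma, 37, Orion, p1, Gus), (9, 17, Xia, 10, Omega, p3, Xia), (9, 17, Xia, 10, Orion, p3, Xia), (9, 30, Dee, 16, Omega, x1, Eve), (9, 30, Dee, 16, Orion, x1, Eve)}
Projecting to genre, title (1 duplicate(s) eliminated): {(p1, Delta), (p1, Orion), (p3, Delta), (p3, Omega), (p3, Orion), (x1, Omega), (x1, Orion), (x2, Delta), (x2, Orion)}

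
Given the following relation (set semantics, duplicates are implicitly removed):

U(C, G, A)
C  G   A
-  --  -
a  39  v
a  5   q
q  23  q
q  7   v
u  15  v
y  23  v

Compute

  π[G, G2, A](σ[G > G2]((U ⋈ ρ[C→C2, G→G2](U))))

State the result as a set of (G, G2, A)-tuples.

{(15, 7, v), (23, 15, v), (23, 5, q), (23, 7, v), (39, 15, v), (39, 23, v), (39, 7, v)}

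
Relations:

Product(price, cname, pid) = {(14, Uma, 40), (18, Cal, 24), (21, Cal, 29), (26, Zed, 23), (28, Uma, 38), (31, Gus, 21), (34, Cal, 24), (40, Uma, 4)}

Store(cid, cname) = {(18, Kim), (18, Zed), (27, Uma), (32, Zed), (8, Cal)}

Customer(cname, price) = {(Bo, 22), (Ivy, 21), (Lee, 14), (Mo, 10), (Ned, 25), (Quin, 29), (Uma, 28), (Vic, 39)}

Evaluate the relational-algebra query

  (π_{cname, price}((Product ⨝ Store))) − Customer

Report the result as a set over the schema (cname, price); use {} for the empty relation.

{(Cal, 18), (Cal, 21), (Cal, 34), (Uma, 14), (Uma, 40), (Zed, 26)}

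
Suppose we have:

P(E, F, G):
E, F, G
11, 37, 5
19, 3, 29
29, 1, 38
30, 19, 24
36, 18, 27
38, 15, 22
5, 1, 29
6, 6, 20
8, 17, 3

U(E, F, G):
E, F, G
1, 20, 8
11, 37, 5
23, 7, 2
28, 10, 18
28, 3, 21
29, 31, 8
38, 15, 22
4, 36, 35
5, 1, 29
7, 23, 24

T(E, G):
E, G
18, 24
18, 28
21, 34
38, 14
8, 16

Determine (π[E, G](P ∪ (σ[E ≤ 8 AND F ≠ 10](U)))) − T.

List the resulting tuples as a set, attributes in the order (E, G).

{(1, 8), (11, 5), (19, 29), (29, 38), (30, 24), (36, 27), (38, 22), (4, 35), (5, 29), (6, 20), (7, 24), (8, 3)}

σ[E ≤ 8 AND F ≠ 10]: keep tuples satisfying E ≤ 8 AND F ≠ 10 → {(1, 20, 8), (4, 36, 35), (5, 1, 29), (7, 23, 24)}
Taking the union: {(1, 20, 8), (11, 37, 5), (19, 3, 29), (29, 1, 38), (30, 19, 24), (36, 18, 27), (38, 15, 22), (4, 36, 35), (5, 1, 29), (6, 6, 20), (7, 23, 24), (8, 17, 3)}
Projecting to E, G: {(1, 8), (11, 5), (19, 29), (29, 38), (30, 24), (36, 27), (38, 22), (4, 35), (5, 29), (6, 20), (7, 24), (8, 3)}
Taking the difference: {(1, 8), (11, 5), (19, 29), (29, 38), (30, 24), (36, 27), (38, 22), (4, 35), (5, 29), (6, 20), (7, 24), (8, 3)}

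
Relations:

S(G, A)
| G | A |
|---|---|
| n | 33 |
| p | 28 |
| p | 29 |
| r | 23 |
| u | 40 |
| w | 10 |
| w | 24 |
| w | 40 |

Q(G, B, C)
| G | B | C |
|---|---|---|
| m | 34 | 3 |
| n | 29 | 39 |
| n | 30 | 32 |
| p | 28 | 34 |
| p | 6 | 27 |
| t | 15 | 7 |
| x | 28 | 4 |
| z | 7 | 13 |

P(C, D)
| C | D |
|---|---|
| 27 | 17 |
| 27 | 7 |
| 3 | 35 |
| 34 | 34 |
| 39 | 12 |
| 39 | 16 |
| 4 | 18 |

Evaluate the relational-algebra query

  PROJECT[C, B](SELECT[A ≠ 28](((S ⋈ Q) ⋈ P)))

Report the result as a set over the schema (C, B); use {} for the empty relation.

{(27, 6), (34, 28), (39, 29)}

S ⋈ Q (natural join on G): {(n, 33, 29, 39), (n, 33, 30, 32), (p, 28, 28, 34), (p, 28, 6, 27), (p, 29, 28, 34), (p, 29, 6, 27)}
(S ⋈ Q) ⋈ P (natural join on C): {(n, 33, 29, 39, 12), (n, 33, 29, 39, 16), (p, 28, 28, 34, 34), (p, 28, 6, 27, 17), (p, 28, 6, 27, 7), (p, 29, 28, 34, 34), (p, 29, 6, 27, 17), (p, 29, 6, 27, 7)}
Selection A ≠ 28: {(n, 33, 29, 39, 12), (n, 33, 29, 39, 16), (p, 29, 28, 34, 34), (p, 29, 6, 27, 17), (p, 29, 6, 27, 7)}
Keep only column(s) C, B (2 duplicate(s) eliminated): {(27, 6), (34, 28), (39, 29)}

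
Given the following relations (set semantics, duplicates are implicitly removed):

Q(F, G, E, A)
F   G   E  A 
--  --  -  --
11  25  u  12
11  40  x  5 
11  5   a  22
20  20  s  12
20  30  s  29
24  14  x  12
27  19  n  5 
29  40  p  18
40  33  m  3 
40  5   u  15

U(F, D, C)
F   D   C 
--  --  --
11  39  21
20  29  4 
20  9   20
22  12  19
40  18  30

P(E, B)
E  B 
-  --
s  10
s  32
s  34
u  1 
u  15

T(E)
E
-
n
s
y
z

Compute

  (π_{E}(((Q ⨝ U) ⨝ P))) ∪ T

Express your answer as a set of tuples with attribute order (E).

Q ⋈ U (natural join on F): {(11, 25, u, 12, 39, 21), (11, 40, x, 5, 39, 21), (11, 5, a, 22, 39, 21), (20, 20, s, 12, 29, 4), (20, 20, s, 12, 9, 20), (20, 30, s, 29, 29, 4), (20, 30, s, 29, 9, 20), (40, 33, m, 3, 18, 30), (40, 5, u, 15, 18, 30)}
(Q ⨝ U) ⋈ P (natural join on E): {(11, 25, u, 12, 39, 21, 1), (11, 25, u, 12, 39, 21, 15), (20, 20, s, 12, 29, 4, 10), (20, 20, s, 12, 29, 4, 32), (20, 20, s, 12, 29, 4, 34), (20, 20, s, 12, 9, 20, 10), (20, 20, s, 12, 9, 20, 32), (20, 20, s, 12, 9, 20, 34), (20, 30, s, 29, 29, 4, 10), (20, 30, s, 29, 29, 4, 32), (20, 30, s, 29, 29, 4, 34), (20, 30, s, 29, 9, 20, 10), (20, 30, s, 29, 9, 20, 32), (20, 30, s, 29, 9, 20, 34), (40, 5, u, 15, 18, 30, 1), (40, 5, u, 15, 18, 30, 15)}
π[E]: project onto (E) (14 duplicate(s) eliminated) → {s, u}
Set union of the two operands is {n, s, u, y, z}.

{n, s, u, y, z}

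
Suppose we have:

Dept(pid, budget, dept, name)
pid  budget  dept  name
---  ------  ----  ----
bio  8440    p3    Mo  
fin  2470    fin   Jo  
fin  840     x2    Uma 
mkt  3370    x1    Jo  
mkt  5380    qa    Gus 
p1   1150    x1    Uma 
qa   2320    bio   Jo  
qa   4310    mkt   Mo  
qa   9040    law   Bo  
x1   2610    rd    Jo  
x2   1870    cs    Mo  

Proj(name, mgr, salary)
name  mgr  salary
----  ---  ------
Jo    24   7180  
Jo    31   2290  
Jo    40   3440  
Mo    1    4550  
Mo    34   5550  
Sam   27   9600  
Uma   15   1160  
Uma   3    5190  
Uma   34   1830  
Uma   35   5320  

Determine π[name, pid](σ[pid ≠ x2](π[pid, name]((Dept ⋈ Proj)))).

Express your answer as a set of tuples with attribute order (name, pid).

Natural join on name: {(bio, 8440, p3, Mo, 1, 4550), (bio, 8440, p3, Mo, 34, 5550), (fin, 2470, fin, Jo, 24, 7180), (fin, 2470, fin, Jo, 31, 2290), (fin, 2470, fin, Jo, 40, 3440), (fin, 840, x2, Uma, 15, 1160), (fin, 840, x2, Uma, 3, 5190), (fin, 840, x2, Uma, 34, 1830), (fin, 840, x2, Uma, 35, 5320), (mkt, 3370, x1, Jo, 24, 7180), (mkt, 3370, x1, Jo, 31, 2290), (mkt, 3370, x1, Jo, 40, 3440), (p1, 1150, x1, Uma, 15, 1160), (p1, 1150, x1, Uma, 3, 5190), (p1, 1150, x1, Uma, 34, 1830), (p1, 1150, x1, Uma, 35, 5320), (qa, 2320, bio, Jo, 24, 7180), (qa, 2320, bio, Jo, 31, 2290), (qa, 2320, bio, Jo, 40, 3440), (qa, 4310, mkt, Mo, 1, 4550), (qa, 4310, mkt, Mo, 34, 5550), (x1, 2610, rd, Jo, 24, 7180), (x1, 2610, rd, Jo, 31, 2290), (x1, 2610, rd, Jo, 40, 3440), (x2, 1870, cs, Mo, 1, 4550), (x2, 1870, cs, Mo, 34, 5550)}
Projecting to pid, name (17 duplicate(s) eliminated): {(bio, Mo), (fin, Jo), (fin, Uma), (mkt, Jo), (p1, Uma), (qa, Jo), (qa, Mo), (x1, Jo), (x2, Mo)}
σ[pid ≠ x2]: keep tuples satisfying pid ≠ x2 → {(bio, Mo), (fin, Jo), (fin, Uma), (mkt, Jo), (p1, Uma), (qa, Jo), (qa, Mo), (x1, Jo)}
Projecting to name, pid: {(Jo, fin), (Jo, mkt), (Jo, qa), (Jo, x1), (Mo, bio), (Mo, qa), (Uma, fin), (Uma, p1)}

{(Jo, fin), (Jo, mkt), (Jo, qa), (Jo, x1), (Mo, bio), (Mo, qa), (Uma, fin), (Uma, p1)}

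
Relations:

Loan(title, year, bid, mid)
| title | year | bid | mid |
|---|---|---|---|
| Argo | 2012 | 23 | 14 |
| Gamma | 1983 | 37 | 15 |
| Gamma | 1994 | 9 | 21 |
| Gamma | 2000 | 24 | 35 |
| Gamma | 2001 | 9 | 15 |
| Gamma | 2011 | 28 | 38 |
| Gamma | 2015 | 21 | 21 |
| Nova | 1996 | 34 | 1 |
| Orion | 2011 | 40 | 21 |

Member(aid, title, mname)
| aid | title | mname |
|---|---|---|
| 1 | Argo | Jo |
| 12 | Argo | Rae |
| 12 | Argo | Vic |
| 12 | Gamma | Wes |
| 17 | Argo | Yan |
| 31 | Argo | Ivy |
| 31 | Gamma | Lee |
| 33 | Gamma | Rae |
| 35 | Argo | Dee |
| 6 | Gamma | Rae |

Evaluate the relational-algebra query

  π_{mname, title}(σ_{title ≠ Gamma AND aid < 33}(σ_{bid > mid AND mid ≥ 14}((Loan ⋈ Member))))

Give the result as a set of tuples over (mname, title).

{(Ivy, Argo), (Jo, Argo), (Rae, Argo), (Vic, Argo), (Yan, Argo)}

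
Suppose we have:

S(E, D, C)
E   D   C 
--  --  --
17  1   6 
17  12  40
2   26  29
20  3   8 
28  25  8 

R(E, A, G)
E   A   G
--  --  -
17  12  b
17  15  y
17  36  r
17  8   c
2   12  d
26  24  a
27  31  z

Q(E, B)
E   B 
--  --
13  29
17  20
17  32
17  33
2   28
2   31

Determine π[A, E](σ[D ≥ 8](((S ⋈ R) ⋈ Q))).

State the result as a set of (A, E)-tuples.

Natural join on E: {(17, 1, 6, 12, b), (17, 1, 6, 15, y), (17, 1, 6, 36, r), (17, 1, 6, 8, c), (17, 12, 40, 12, b), (17, 12, 40, 15, y), (17, 12, 40, 36, r), (17, 12, 40, 8, c), (2, 26, 29, 12, d)}
Natural join on E: {(17, 1, 6, 12, b, 20), (17, 1, 6, 12, b, 32), (17, 1, 6, 12, b, 33), (17, 1, 6, 15, y, 20), (17, 1, 6, 15, y, 32), (17, 1, 6, 15, y, 33), (17, 1, 6, 36, r, 20), (17, 1, 6, 36, r, 32), (17, 1, 6, 36, r, 33), (17, 1, 6, 8, c, 20), (17, 1, 6, 8, c, 32), (17, 1, 6, 8, c, 33), (17, 12, 40, 12, b, 20), (17, 12, 40, 12, b, 32), (17, 12, 40, 12, b, 33), (17, 12, 40, 15, y, 20), (17, 12, 40, 15, y, 32), (17, 12, 40, 15, y, 33), (17, 12, 40, 36, r, 20), (17, 12, 40, 36, r, 32), (17, 12, 40, 36, r, 33), (17, 12, 40, 8, c, 20), (17, 12, 40, 8, c, 32), (17, 12, 40, 8, c, 33), (2, 26, 29, 12, d, 28), (2, 26, 29, 12, d, 31)}
Apply σ_{D ≥ 8}; surviving tuples: {(17, 12, 40, 12, b, 20), (17, 12, 40, 12, b, 32), (17, 12, 40, 12, b, 33), (17, 12, 40, 15, y, 20), (17, 12, 40, 15, y, 32), (17, 12, 40, 15, y, 33), (17, 12, 40, 36, r, 20), (17, 12, 40, 36, r, 32), (17, 12, 40, 36, r, 33), (17, 12, 40, 8, c, 20), (17, 12, 40, 8, c, 32), (17, 12, 40, 8, c, 33), (2, 26, 29, 12, d, 28), (2, 26, 29, 12, d, 31)}
Projecting to A, E (9 duplicate(s) eliminated): {(12, 17), (12, 2), (15, 17), (36, 17), (8, 17)}

{(12, 17), (12, 2), (15, 17), (36, 17), (8, 17)}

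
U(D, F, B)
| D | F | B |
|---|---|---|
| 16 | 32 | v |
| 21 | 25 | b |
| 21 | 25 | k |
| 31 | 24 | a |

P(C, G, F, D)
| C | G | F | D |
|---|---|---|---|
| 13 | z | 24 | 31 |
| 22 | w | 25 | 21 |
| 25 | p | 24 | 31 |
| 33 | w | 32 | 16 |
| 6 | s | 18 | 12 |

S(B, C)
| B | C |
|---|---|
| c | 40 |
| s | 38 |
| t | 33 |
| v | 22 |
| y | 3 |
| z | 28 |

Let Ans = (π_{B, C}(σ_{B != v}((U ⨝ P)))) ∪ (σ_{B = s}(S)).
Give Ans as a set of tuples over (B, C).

U ⋈ P (natural join on D, F): {(16, 32, v, 33, w), (21, 25, b, 22, w), (21, 25, k, 22, w), (31, 24, a, 13, z), (31, 24, a, 25, p)}
Selection B != v: {(21, 25, b, 22, w), (21, 25, k, 22, w), (31, 24, a, 13, z), (31, 24, a, 25, p)}
Projecting to B, C: {(a, 13), (a, 25), (b, 22), (k, 22)}
Selection B = s: {(s, 38)}
Taking the union: {(a, 13), (a, 25), (b, 22), (k, 22), (s, 38)}

{(a, 13), (a, 25), (b, 22), (k, 22), (s, 38)}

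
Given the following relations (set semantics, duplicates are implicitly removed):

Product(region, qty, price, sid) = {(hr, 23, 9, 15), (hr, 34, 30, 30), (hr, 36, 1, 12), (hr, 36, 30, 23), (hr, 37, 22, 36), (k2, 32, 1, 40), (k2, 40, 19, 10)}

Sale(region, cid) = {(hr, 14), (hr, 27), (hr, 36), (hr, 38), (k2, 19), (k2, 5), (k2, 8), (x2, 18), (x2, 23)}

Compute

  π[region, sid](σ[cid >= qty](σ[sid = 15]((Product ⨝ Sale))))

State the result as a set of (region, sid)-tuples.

{(hr, 15)}

Natural join on region: {(hr, 23, 9, 15, 14), (hr, 23, 9, 15, 27), (hr, 23, 9, 15, 36), (hr, 23, 9, 15, 38), (hr, 34, 30, 30, 14), (hr, 34, 30, 30, 27), (hr, 34, 30, 30, 36), (hr, 34, 30, 30, 38), (hr, 36, 1, 12, 14), (hr, 36, 1, 12, 27), (hr, 36, 1, 12, 36), (hr, 36, 1, 12, 38), (hr, 36, 30, 23, 14), (hr, 36, 30, 23, 27), (hr, 36, 30, 23, 36), (hr, 36, 30, 23, 38), (hr, 37, 22, 36, 14), (hr, 37, 22, 36, 27), (hr, 37, 22, 36, 36), (hr, 37, 22, 36, 38), (k2, 32, 1, 40, 19), (k2, 32, 1, 40, 5), (k2, 32, 1, 40, 8), (k2, 40, 19, 10, 19), (k2, 40, 19, 10, 5), (k2, 40, 19, 10, 8)}
Apply σ_{sid = 15}; surviving tuples: {(hr, 23, 9, 15, 14), (hr, 23, 9, 15, 27), (hr, 23, 9, 15, 36), (hr, 23, 9, 15, 38)}
Apply σ_{cid >= qty}; surviving tuples: {(hr, 23, 9, 15, 27), (hr, 23, 9, 15, 36), (hr, 23, 9, 15, 38)}
Projecting to region, sid (2 duplicate(s) eliminated): {(hr, 15)}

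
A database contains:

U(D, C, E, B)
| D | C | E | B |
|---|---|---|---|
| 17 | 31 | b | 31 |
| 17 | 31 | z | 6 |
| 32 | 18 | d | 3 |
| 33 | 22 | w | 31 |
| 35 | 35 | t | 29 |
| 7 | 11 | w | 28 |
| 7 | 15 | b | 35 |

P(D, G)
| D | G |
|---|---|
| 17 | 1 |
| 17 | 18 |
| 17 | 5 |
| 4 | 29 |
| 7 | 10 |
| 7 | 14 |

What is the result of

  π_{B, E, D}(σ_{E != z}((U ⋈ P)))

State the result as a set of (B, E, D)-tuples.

Joining U and P on D yields {(17, 31, b, 31, 1), (17, 31, b, 31, 18), (17, 31, b, 31, 5), (17, 31, z, 6, 1), (17, 31, z, 6, 18), (17, 31, z, 6, 5), (7, 11, w, 28, 10), (7, 11, w, 28, 14), (7, 15, b, 35, 10), (7, 15, b, 35, 14)}.
Filtering on E != z leaves {(17, 31, b, 31, 1), (17, 31, b, 31, 18), (17, 31, b, 31, 5), (7, 11, w, 28, 10), (7, 11, w, 28, 14), (7, 15, b, 35, 10), (7, 15, b, 35, 14)}.
Keep only column(s) B, E, D (4 duplicate(s) eliminated): {(28, w, 7), (31, b, 17), (35, b, 7)}

{(28, w, 7), (31, b, 17), (35, b, 7)}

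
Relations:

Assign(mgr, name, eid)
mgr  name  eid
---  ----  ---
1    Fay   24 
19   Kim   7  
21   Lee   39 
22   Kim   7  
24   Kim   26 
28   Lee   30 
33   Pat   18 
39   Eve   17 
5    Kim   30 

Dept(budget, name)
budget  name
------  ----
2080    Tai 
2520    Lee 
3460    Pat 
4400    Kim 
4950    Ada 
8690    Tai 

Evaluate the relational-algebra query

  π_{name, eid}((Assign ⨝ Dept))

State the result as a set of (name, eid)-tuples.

{(Kim, 26), (Kim, 30), (Kim, 7), (Lee, 30), (Lee, 39), (Pat, 18)}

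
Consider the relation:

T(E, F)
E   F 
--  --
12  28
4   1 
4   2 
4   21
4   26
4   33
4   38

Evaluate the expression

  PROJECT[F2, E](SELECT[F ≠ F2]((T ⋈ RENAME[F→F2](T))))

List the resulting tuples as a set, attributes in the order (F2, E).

{(1, 4), (2, 4), (21, 4), (26, 4), (33, 4), (38, 4)}

ρ[F→F2]: schema becomes (E, F2); tuples unchanged.
Natural join on E: {(12, 28, 28), (4, 1, 1), (4, 1, 2), (4, 1, 21), (4, 1, 26), (4, 1, 33), (4, 1, 38), (4, 2, 1), (4, 2, 2), (4, 2, 21), (4, 2, 26), (4, 2, 33), (4, 2, 38), (4, 21, 1), (4, 21, 2), (4, 21, 21), (4, 21, 26), (4, 21, 33), (4, 21, 38), (4, 26, 1), (4, 26, 2), (4, 26, 21), (4, 26, 26), (4, 26, 33), (4, 26, 38), (4, 33, 1), (4, 33, 2), (4, 33, 21), (4, 33, 26), (4, 33, 33), (4, 33, 38), (4, 38, 1), (4, 38, 2), (4, 38, 21), (4, 38, 26), (4, 38, 33), (4, 38, 38)}
Apply σ_{F ≠ F2}; surviving tuples: {(4, 1, 2), (4, 1, 21), (4, 1, 26), (4, 1, 33), (4, 1, 38), (4, 2, 1), (4, 2, 21), (4, 2, 26), (4, 2, 33), (4, 2, 38), (4, 21, 1), (4, 21, 2), (4, 21, 26), (4, 21, 33), (4, 21, 38), (4, 26, 1), (4, 26, 2), (4, 26, 21), (4, 26, 33), (4, 26, 38), (4, 33, 1), (4, 33, 2), (4, 33, 21), (4, 33, 26), (4, 33, 38), (4, 38, 1), (4, 38, 2), (4, 38, 21), (4, 38, 26), (4, 38, 33)}
π[F2, E]: project onto (F2, E) (24 duplicate(s) eliminated) → {(1, 4), (2, 4), (21, 4), (26, 4), (33, 4), (38, 4)}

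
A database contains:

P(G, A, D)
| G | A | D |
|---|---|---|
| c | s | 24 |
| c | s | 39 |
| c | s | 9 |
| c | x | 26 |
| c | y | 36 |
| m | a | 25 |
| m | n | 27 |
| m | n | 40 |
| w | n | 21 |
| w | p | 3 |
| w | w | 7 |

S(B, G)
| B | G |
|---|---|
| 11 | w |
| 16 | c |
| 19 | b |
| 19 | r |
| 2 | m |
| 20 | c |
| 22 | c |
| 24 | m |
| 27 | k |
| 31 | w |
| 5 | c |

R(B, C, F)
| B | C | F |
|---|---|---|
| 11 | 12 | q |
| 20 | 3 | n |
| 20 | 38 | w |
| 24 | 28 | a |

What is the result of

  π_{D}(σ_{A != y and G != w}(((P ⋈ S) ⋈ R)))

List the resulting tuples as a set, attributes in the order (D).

Natural join on G: {(c, s, 24, 16), (c, s, 24, 20), (c, s, 24, 22), (c, s, 24, 5), (c, s, 39, 16), (c, s, 39, 20), (c, s, 39, 22), (c, s, 39, 5), (c, s, 9, 16), (c, s, 9, 20), (c, s, 9, 22), (c, s, 9, 5), (c, x, 26, 16), (c, x, 26, 20), (c, x, 26, 22), (c, x, 26, 5), (c, y, 36, 16), (c, y, 36, 20), (c, y, 36, 22), (c, y, 36, 5), (m, a, 25, 2), (m, a, 25, 24), (m, n, 27, 2), (m, n, 27, 24), (m, n, 40, 2), (m, n, 40, 24), (w, n, 21, 11), (w, n, 21, 31), (w, p, 3, 11), (w, p, 3, 31), (w, w, 7, 11), (w, w, 7, 31)}
Natural join on B: {(c, s, 24, 20, 3, n), (c, s, 24, 20, 38, w), (c, s, 39, 20, 3, n), (c, s, 39, 20, 38, w), (c, s, 9, 20, 3, n), (c, s, 9, 20, 38, w), (c, x, 26, 20, 3, n), (c, x, 26, 20, 38, w), (c, y, 36, 20, 3, n), (c, y, 36, 20, 38, w), (m, a, 25, 24, 28, a), (m, n, 27, 24, 28, a), (m, n, 40, 24, 28, a), (w, n, 21, 11, 12, q), (w, p, 3, 11, 12, q), (w, w, 7, 11, 12, q)}
Apply σ_{A != y and G != w}; surviving tuples: {(c, s, 24, 20, 3, n), (c, s, 24, 20, 38, w), (c, s, 39, 20, 3, n), (c, s, 39, 20, 38, w), (c, s, 9, 20, 3, n), (c, s, 9, 20, 38, w), (c, x, 26, 20, 3, n), (c, x, 26, 20, 38, w), (m, a, 25, 24, 28, a), (m, n, 27, 24, 28, a), (m, n, 40, 24, 28, a)}
Projecting to D (4 duplicate(s) eliminated): {24, 25, 26, 27, 39, 40, 9}

{24, 25, 26, 27, 39, 40, 9}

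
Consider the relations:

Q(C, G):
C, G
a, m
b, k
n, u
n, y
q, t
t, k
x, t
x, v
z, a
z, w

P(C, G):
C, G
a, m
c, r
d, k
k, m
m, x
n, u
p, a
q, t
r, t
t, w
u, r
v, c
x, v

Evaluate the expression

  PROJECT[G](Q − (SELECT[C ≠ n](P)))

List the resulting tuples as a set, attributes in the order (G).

Filtering on C ≠ n leaves {(a, m), (c, r), (d, k), (k, m), (m, x), (p, a), (q, t), (r, t), (t, w), (u, r), (v, c), (x, v)}.
Taking the difference: {(b, k), (n, u), (n, y), (t, k), (x, t), (z, a), (z, w)}
π[G]: project onto (G) (1 duplicate(s) eliminated) → {a, k, t, u, w, y}

{a, k, t, u, w, y}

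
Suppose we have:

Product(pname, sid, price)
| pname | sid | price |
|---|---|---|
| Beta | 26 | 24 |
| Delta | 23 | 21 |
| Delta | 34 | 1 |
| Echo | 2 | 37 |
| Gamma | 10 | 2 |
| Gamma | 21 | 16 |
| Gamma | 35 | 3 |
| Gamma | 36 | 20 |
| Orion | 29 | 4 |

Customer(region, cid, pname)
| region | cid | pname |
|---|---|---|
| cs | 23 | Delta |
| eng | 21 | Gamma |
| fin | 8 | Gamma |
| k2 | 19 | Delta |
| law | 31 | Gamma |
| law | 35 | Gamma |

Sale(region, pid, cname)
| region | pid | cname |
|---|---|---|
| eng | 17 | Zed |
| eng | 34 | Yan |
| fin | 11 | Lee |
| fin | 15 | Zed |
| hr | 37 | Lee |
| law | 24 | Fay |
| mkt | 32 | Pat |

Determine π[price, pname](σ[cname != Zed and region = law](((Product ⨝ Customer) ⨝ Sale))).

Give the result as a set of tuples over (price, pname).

{(16, Gamma), (2, Gamma), (20, Gamma), (3, Gamma)}

Joining Product and Customer on pname yields {(Delta, 23, 21, cs, 23), (Delta, 23, 21, k2, 19), (Delta, 34, 1, cs, 23), (Delta, 34, 1, k2, 19), (Gamma, 10, 2, eng, 21), (Gamma, 10, 2, fin, 8), (Gamma, 10, 2, law, 31), (Gamma, 10, 2, law, 35), (Gamma, 21, 16, eng, 21), (Gamma, 21, 16, fin, 8), (Gamma, 21, 16, law, 31), (Gamma, 21, 16, law, 35), (Gamma, 35, 3, eng, 21), (Gamma, 35, 3, fin, 8), (Gamma, 35, 3, law, 31), (Gamma, 35, 3, law, 35), (Gamma, 36, 20, eng, 21), (Gamma, 36, 20, fin, 8), (Gamma, 36, 20, law, 31), (Gamma, 36, 20, law, 35)}.
Joining (Product ⨝ Customer) and Sale on region yields {(Gamma, 10, 2, eng, 21, 17, Zed), (Gamma, 10, 2, eng, 21, 34, Yan), (Gamma, 10, 2, fin, 8, 11, Lee), (Gamma, 10, 2, fin, 8, 15, Zed), (Gamma, 10, 2, law, 31, 24, Fay), (Gamma, 10, 2, law, 35, 24, Fay), (Gamma, 21, 16, eng, 21, 17, Zed), (Gamma, 21, 16, eng, 21, 34, Yan), (Gamma, 21, 16, fin, 8, 11, Lee), (Gamma, 21, 16, fin, 8, 15, Zed), (Gamma, 21, 16, law, 31, 24, Fay), (Gamma, 21, 16, law, 35, 24, Fay), (Gamma, 35, 3, eng, 21, 17, Zed), (Gamma, 35, 3, eng, 21, 34, Yan), (Gamma, 35, 3, fin, 8, 11, Lee), (Gamma, 35, 3, fin, 8, 15, Zed), (Gamma, 35, 3, law, 31, 24, Fay), (Gamma, 35, 3, law, 35, 24, Fay), (Gamma, 36, 20, eng, 21, 17, Zed), (Gamma, 36, 20, eng, 21, 34, Yan), (Gamma, 36, 20, fin, 8, 11, Lee), (Gamma, 36, 20, fin, 8, 15, Zed), (Gamma, 36, 20, law, 31, 24, Fay), (Gamma, 36, 20, law, 35, 24, Fay)}.
σ[cname != Zed and region = law]: keep tuples satisfying cname != Zed and region = law → {(Gamma, 10, 2, law, 31, 24, Fay), (Gamma, 10, 2, law, 35, 24, Fay), (Gamma, 21, 16, law, 31, 24, Fay), (Gamma, 21, 16, law, 35, 24, Fay), (Gamma, 35, 3, law, 31, 24, Fay), (Gamma, 35, 3, law, 35, 24, Fay), (Gamma, 36, 20, law, 31, 24, Fay), (Gamma, 36, 20, law, 35, 24, Fay)}
Keep only column(s) price, pname (4 duplicate(s) eliminated): {(16, Gamma), (2, Gamma), (20, Gamma), (3, Gamma)}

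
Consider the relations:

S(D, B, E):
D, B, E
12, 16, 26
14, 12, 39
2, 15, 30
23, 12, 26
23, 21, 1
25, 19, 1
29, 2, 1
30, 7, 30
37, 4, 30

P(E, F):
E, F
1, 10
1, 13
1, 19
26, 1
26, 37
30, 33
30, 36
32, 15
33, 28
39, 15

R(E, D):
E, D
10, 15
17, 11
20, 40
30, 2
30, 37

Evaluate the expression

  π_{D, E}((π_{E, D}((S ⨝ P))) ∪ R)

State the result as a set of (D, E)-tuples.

S ⋈ P (natural join on E): {(12, 16, 26, 1), (12, 16, 26, 37), (14, 12, 39, 15), (2, 15, 30, 33), (2, 15, 30, 36), (23, 12, 26, 1), (23, 12, 26, 37), (23, 21, 1, 10), (23, 21, 1, 13), (23, 21, 1, 19), (25, 19, 1, 10), (25, 19, 1, 13), (25, 19, 1, 19), (29, 2, 1, 10), (29, 2, 1, 13), (29, 2, 1, 19), (30, 7, 30, 33), (30, 7, 30, 36), (37, 4, 30, 33), (37, 4, 30, 36)}
Projecting to E, D (11 duplicate(s) eliminated): {(1, 23), (1, 25), (1, 29), (26, 12), (26, 23), (30, 2), (30, 30), (30, 37), (39, 14)}
Set union of the two operands is {(1, 23), (1, 25), (1, 29), (10, 15), (17, 11), (20, 40), (26, 12), (26, 23), (30, 2), (30, 30), (30, 37), (39, 14)}.
Projecting to D, E: {(11, 17), (12, 26), (14, 39), (15, 10), (2, 30), (23, 1), (23, 26), (25, 1), (29, 1), (30, 30), (37, 30), (40, 20)}

{(11, 17), (12, 26), (14, 39), (15, 10), (2, 30), (23, 1), (23, 26), (25, 1), (29, 1), (30, 30), (37, 30), (40, 20)}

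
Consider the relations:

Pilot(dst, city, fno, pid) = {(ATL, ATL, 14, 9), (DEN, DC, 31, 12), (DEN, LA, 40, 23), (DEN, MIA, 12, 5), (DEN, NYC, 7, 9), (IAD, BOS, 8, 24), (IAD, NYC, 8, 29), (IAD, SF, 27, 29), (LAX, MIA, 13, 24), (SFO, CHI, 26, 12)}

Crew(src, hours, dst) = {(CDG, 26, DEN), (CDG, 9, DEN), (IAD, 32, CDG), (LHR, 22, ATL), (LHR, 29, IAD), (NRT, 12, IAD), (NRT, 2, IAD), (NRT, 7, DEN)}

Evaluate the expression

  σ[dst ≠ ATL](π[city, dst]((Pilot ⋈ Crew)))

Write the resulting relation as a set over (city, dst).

Pilot ⋈ Crew (natural join on dst): {(ATL, ATL, 14, 9, LHR, 22), (DEN, DC, 31, 12, CDG, 26), (DEN, DC, 31, 12, CDG, 9), (DEN, DC, 31, 12, NRT, 7), (DEN, LA, 40, 23, CDG, 26), (DEN, LA, 40, 23, CDG, 9), (DEN, LA, 40, 23, NRT, 7), (DEN, MIA, 12, 5, CDG, 26), (DEN, MIA, 12, 5, CDG, 9), (DEN, MIA, 12, 5, NRT, 7), (DEN, NYC, 7, 9, CDG, 26), (DEN, NYC, 7, 9, CDG, 9), (DEN, NYC, 7, 9, NRT, 7), (IAD, BOS, 8, 24, LHR, 29), (IAD, BOS, 8, 24, NRT, 12), (IAD, BOS, 8, 24, NRT, 2), (IAD, NYC, 8, 29, LHR, 29), (IAD, NYC, 8, 29, NRT, 12), (IAD, NYC, 8, 29, NRT, 2), (IAD, SF, 27, 29, LHR, 29), (IAD, SF, 27, 29, NRT, 12), (IAD, SF, 27, 29, NRT, 2)}
π[city, dst]: project onto (city, dst) (14 duplicate(s) eliminated) → {(ATL, ATL), (BOS, IAD), (DC, DEN), (LA, DEN), (MIA, DEN), (NYC, DEN), (NYC, IAD), (SF, IAD)}
σ[dst ≠ ATL]: keep tuples satisfying dst ≠ ATL → {(BOS, IAD), (DC, DEN), (LA, DEN), (MIA, DEN), (NYC, DEN), (NYC, IAD), (SF, IAD)}

{(BOS, IAD), (DC, DEN), (LA, DEN), (MIA, DEN), (NYC, DEN), (NYC, IAD), (SF, IAD)}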